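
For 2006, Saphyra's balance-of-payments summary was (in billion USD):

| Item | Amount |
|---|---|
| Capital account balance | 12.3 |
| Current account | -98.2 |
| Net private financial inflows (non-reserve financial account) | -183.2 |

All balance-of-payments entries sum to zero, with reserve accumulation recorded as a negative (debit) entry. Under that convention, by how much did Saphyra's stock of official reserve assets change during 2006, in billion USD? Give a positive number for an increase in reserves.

Official reserve transactions balance = -((-98.2) + 12.3 + (-183.2)) = 269.1
An accumulation of reserves is recorded as a debit (negative entry), so the change in the stock of reserves is the negative of that balance.
Change in official reserves = -(269.1) = -269.1

-269.1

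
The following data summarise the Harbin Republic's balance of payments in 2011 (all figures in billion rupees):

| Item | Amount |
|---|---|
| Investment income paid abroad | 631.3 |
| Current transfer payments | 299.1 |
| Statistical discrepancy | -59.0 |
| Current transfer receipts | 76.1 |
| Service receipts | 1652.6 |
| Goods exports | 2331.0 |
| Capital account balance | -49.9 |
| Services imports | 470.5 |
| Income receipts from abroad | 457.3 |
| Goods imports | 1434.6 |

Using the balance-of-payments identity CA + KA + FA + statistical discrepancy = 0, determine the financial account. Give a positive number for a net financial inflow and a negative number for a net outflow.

Goods balance = 2331.0 - 1434.6 = 896.4
Services balance = 1652.6 - 470.5 = 1182.1
Trade balance (goods + services) = 896.4 + 1182.1 = 2078.5
Net primary income = 457.3 - 631.3 = -174.0
Net secondary income = 76.1 - 299.1 = -223.0
Current account = 2078.5 + (-174.0) + (-223.0) = 1681.5
Financial account = -(1681.5 + (-49.9) + (-59.0)) = -1572.6

-1572.6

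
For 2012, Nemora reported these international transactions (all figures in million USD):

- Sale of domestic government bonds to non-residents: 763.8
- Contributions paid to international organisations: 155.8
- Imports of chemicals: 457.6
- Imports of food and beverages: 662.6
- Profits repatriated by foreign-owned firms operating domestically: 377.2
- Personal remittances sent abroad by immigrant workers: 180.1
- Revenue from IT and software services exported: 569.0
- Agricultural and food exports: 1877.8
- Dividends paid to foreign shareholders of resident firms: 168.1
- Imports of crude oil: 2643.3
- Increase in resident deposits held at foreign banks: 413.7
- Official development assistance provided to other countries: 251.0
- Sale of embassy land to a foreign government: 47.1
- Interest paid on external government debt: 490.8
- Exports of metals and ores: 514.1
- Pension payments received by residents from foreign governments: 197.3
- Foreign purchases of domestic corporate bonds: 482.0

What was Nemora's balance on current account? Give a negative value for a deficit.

Goods: -2643.3 - 662.6 - 457.6 + 1877.8 + 514.1 = -1371.6
Services: 569.0
Primary income: -490.8 - 168.1 - 377.2 = -1036.1
Secondary income: -180.1 - 251.0 - 155.8 + 197.3 = -389.6
Current account = (-1371.6) + 569.0 + (-1036.1) + (-389.6) = -2228.3
(Excluded from the current account — financial account: sale of domestic government bonds to non-residents 763.8, increase in resident deposits held at foreign banks 413.7, foreign purchases of domestic corporate bonds 482.0; capital account: sale of embassy land to a foreign government 47.1.)

-2228.3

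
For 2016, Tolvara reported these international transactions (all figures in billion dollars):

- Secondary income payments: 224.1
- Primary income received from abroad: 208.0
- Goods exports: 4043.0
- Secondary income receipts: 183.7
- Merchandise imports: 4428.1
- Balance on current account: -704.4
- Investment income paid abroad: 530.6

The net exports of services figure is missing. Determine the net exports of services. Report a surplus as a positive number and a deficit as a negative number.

Current account = goods balance + services balance + net primary income + net secondary income
Sum of the known components = -748.1
Net exports of services = CA - (known components) = -704.4 - (-748.1) = 43.7

43.7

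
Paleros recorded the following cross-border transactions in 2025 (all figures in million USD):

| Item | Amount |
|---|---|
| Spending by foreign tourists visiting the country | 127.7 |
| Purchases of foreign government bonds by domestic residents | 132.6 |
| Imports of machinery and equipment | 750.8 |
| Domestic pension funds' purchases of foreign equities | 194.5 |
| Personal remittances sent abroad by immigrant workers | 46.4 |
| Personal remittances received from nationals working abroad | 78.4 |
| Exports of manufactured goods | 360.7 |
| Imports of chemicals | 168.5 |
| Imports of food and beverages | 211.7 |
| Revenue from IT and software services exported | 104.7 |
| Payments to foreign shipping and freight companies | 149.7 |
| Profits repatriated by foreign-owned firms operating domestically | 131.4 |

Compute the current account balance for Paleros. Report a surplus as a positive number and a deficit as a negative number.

Goods: -750.8 - 168.5 + 360.7 - 211.7 = -770.3
Services: 104.7 - 149.7 + 127.7 = 82.7
Primary income: -131.4
Secondary income: -46.4 + 78.4 = 32.0
Current account = (-770.3) + 82.7 + (-131.4) + 32.0 = -787.0
(Excluded from the current account — financial account: purchases of foreign government bonds by domestic residents 132.6, domestic pension funds' purchases of foreign equities 194.5.)

-787.0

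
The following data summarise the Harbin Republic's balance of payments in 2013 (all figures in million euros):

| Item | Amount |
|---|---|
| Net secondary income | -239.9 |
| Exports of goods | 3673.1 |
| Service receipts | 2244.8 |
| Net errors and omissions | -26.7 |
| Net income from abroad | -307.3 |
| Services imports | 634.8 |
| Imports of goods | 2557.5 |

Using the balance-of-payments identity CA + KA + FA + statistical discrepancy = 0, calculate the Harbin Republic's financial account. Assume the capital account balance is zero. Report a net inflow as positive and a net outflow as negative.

Goods balance = 3673.1 - 2557.5 = 1115.6
Services balance = 2244.8 - 634.8 = 1610.0
Trade balance (goods + services) = 1115.6 + 1610.0 = 2725.6
Net primary income = -307.3
Net secondary income = -239.9
Current account = 2725.6 + (-307.3) + (-239.9) = 2178.4
Financial account = -(2178.4 + (-26.7)) = -2151.7

-2151.7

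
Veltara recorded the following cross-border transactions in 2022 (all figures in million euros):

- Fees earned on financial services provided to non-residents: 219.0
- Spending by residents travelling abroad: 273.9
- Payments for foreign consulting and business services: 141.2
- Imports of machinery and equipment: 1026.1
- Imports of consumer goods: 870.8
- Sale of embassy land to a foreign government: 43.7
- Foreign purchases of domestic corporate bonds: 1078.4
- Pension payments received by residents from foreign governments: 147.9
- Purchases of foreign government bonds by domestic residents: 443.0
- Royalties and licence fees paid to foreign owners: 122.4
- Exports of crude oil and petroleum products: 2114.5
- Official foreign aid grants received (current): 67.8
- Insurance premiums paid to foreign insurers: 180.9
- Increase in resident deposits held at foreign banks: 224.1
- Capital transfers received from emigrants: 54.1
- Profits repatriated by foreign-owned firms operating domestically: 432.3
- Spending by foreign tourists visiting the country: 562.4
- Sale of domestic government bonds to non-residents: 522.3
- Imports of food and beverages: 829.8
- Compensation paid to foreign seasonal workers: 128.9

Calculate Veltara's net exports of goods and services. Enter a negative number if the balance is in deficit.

Goods: -1026.1 - 870.8 - 829.8 + 2114.5 = -612.2
Services: -180.9 + 562.4 + 219.0 - 122.4 - 141.2 - 273.9 = 63.0
Trade balance = -612.2 + 63.0 = -549.2
(Excluded from the trade balance — capital account: sale of embassy land to a foreign government 43.7, capital transfers received from emigrants 54.1; financial account: foreign purchases of domestic corporate bonds 1078.4, purchases of foreign government bonds by domestic residents 443.0, increase in resident deposits held at foreign banks 224.1, sale of domestic government bonds to non-residents 522.3; secondary income: pension payments received by residents from foreign governments 147.9, official foreign aid grants received (current) 67.8; primary income: profits repatriated by foreign-owned firms operating domestically 432.3, compensation paid to foreign seasonal workers 128.9.)

-549.2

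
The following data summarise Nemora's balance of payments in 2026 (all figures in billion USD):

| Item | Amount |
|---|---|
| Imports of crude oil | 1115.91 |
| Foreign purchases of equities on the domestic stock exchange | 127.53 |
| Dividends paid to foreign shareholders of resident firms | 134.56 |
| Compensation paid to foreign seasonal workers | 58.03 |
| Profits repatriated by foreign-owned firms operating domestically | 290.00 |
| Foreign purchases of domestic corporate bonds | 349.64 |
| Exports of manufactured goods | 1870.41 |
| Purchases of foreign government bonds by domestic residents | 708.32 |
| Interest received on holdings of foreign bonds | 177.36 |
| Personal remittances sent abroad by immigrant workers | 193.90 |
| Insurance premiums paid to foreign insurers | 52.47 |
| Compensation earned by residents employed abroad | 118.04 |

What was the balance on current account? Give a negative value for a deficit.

Goods: 1870.41 - 1115.91 = 754.50
Services: -52.47
Primary income: 118.04 - 58.03 + 177.36 - 134.56 - 290.00 = -187.19
Secondary income: -193.90
Current account = 754.50 + (-52.47) + (-187.19) + (-193.90) = 320.94
(Excluded from the current account — financial account: foreign purchases of equities on the domestic stock exchange 127.53, foreign purchases of domestic corporate bonds 349.64, purchases of foreign government bonds by domestic residents 708.32.)

320.94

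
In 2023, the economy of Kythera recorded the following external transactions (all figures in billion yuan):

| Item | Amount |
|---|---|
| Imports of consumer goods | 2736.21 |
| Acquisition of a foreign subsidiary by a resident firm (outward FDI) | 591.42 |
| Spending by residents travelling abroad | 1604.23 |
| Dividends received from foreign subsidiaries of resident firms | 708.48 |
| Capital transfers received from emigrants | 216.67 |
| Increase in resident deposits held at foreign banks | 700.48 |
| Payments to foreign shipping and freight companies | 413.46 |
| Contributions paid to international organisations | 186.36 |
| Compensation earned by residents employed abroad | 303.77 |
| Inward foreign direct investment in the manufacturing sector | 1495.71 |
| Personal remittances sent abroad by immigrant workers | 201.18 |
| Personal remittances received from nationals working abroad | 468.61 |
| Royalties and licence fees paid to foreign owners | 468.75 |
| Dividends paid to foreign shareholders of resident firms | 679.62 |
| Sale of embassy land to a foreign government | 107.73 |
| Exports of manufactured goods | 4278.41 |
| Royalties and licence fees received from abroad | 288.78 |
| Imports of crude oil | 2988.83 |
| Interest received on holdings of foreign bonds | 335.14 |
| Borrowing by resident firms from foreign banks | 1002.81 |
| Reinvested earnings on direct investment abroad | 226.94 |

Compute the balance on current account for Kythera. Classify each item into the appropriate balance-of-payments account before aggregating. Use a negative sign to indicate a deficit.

-2668.51

Goods: -2736.21 + 4278.41 - 2988.83 = -1446.63
Services: -413.46 + 288.78 - 1604.23 - 468.75 = -2197.66
Primary income: 335.14 - 679.62 + 303.77 + 708.48 + 226.94 = 894.71
Secondary income: 468.61 - 201.18 - 186.36 = 81.07
Current account = (-1446.63) + (-2197.66) + 894.71 + 81.07 = -2668.51
(Excluded from the current account — financial account: acquisition of a foreign subsidiary by a resident firm (outward FDI) 591.42, increase in resident deposits held at foreign banks 700.48, inward foreign direct investment in the manufacturing sector 1495.71, borrowing by resident firms from foreign banks 1002.81; capital account: capital transfers received from emigrants 216.67, sale of embassy land to a foreign government 107.73.)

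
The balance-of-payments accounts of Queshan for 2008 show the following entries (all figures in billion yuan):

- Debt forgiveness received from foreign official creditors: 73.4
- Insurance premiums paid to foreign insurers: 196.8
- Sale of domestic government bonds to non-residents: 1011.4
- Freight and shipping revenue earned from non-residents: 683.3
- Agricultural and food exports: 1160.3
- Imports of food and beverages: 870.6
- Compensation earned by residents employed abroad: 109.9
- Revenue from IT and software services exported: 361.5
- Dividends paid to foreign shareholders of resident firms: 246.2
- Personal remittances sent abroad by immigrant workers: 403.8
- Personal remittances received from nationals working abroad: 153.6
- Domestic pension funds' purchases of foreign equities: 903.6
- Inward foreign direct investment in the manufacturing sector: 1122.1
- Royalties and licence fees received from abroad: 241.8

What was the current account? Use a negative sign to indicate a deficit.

993.0

Goods: 1160.3 - 870.6 = 289.7
Services: 683.3 + 241.8 - 196.8 + 361.5 = 1089.8
Primary income: 109.9 - 246.2 = -136.3
Secondary income: 153.6 - 403.8 = -250.2
Current account = 289.7 + 1089.8 + (-136.3) + (-250.2) = 993.0
(Excluded from the current account — capital account: debt forgiveness received from foreign official creditors 73.4; financial account: sale of domestic government bonds to non-residents 1011.4, domestic pension funds' purchases of foreign equities 903.6, inward foreign direct investment in the manufacturing sector 1122.1.)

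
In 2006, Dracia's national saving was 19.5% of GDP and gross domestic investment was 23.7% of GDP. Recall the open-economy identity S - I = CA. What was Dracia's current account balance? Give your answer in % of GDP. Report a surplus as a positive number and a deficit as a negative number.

S - I = CA (net lending to the rest of the world).
CA = S - I = 19.5 - 23.7 = -4.2

-4.2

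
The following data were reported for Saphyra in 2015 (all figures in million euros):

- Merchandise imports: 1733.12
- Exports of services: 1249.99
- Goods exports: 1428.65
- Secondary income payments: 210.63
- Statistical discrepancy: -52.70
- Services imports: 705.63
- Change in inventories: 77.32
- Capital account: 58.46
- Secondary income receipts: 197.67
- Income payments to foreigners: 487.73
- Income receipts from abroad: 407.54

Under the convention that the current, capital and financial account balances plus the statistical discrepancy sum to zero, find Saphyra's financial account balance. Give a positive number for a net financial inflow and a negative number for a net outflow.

Goods balance = 1428.65 - 1733.12 = -304.47
Services balance = 1249.99 - 705.63 = 544.36
Trade balance (goods + services) = -304.47 + 544.36 = 239.89
Net primary income = 407.54 - 487.73 = -80.19
Net secondary income = 197.67 - 210.63 = -12.96
Current account = 239.89 + (-80.19) + (-12.96) = 146.74
Financial account = -(146.74 + 58.46 + (-52.70)) = -152.50

-152.50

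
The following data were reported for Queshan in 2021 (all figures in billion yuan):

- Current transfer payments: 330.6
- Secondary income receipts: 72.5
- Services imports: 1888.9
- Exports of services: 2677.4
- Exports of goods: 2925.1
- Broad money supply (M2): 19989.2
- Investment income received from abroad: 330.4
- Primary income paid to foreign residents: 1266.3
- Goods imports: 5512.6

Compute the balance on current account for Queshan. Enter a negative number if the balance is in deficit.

Goods balance = 2925.1 - 5512.6 = -2587.5
Services balance = 2677.4 - 1888.9 = 788.5
Trade balance (goods + services) = -2587.5 + 788.5 = -1799.0
Net primary income = 330.4 - 1266.3 = -935.9
Net secondary income = 72.5 - 330.6 = -258.1
Current account = -1799.0 + (-935.9) + (-258.1) = -2993.0

-2993.0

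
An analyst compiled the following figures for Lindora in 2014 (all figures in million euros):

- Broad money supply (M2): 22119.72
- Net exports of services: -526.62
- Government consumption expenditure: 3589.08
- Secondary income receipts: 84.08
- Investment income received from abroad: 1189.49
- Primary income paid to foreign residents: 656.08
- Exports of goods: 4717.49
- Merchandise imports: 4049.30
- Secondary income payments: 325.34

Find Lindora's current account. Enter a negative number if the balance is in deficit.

Goods balance = 4717.49 - 4049.30 = 668.19
Services balance = -526.62
Trade balance (goods + services) = 668.19 + (-526.62) = 141.57
Net primary income = 1189.49 - 656.08 = 533.41
Net secondary income = 84.08 - 325.34 = -241.26
Current account = 141.57 + 533.41 + (-241.26) = 433.72

433.72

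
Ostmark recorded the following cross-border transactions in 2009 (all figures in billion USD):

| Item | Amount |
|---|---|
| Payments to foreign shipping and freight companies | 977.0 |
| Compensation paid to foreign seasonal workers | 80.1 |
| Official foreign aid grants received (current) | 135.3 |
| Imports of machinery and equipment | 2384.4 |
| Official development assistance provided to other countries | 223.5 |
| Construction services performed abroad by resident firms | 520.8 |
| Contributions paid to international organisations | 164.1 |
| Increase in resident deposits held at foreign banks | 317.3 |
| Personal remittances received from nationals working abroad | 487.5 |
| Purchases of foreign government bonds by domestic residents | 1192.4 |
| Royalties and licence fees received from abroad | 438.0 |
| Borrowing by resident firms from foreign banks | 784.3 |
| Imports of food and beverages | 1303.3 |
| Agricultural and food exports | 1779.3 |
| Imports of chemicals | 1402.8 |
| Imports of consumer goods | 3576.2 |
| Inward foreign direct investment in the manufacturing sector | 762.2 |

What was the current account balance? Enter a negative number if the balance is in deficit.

Goods: 1779.3 - 2384.4 - 3576.2 - 1402.8 - 1303.3 = -6887.4
Services: 520.8 + 438.0 - 977.0 = -18.2
Primary income: -80.1
Secondary income: -164.1 + 487.5 - 223.5 + 135.3 = 235.2
Current account = (-6887.4) + (-18.2) + (-80.1) + 235.2 = -6750.5
(Excluded from the current account — financial account: increase in resident deposits held at foreign banks 317.3, purchases of foreign government bonds by domestic residents 1192.4, borrowing by resident firms from foreign banks 784.3, inward foreign direct investment in the manufacturing sector 762.2.)

-6750.5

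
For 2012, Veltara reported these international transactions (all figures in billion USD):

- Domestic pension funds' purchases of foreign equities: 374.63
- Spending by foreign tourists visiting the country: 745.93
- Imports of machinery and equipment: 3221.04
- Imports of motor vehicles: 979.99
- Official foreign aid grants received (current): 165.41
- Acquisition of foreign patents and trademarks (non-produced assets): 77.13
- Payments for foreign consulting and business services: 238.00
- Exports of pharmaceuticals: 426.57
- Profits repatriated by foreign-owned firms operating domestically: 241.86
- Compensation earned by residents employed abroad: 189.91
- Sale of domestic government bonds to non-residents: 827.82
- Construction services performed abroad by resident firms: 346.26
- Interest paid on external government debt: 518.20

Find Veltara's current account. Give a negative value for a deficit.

-3325.01

Goods: -979.99 - 3221.04 + 426.57 = -3774.46
Services: 745.93 - 238.00 + 346.26 = 854.19
Primary income: -241.86 + 189.91 - 518.20 = -570.15
Secondary income: 165.41
Current account = (-3774.46) + 854.19 + (-570.15) + 165.41 = -3325.01
(Excluded from the current account — financial account: domestic pension funds' purchases of foreign equities 374.63, sale of domestic government bonds to non-residents 827.82; capital account: acquisition of foreign patents and trademarks (non-produced assets) 77.13.)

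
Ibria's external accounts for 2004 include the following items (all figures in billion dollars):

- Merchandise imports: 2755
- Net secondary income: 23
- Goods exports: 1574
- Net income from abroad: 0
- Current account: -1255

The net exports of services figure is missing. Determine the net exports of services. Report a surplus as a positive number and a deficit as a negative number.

Current account = goods balance + services balance + net primary income + net secondary income
Sum of the known components = -1158
Net exports of services = CA - (known components) = -1255 - (-1158) = -97

-97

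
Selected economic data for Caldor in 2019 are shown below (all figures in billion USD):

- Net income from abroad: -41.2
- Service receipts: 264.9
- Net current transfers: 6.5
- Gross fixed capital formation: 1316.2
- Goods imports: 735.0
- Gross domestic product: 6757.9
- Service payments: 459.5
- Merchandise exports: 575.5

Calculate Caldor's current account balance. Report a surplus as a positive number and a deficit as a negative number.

Goods balance = 575.5 - 735.0 = -159.5
Services balance = 264.9 - 459.5 = -194.6
Trade balance (goods + services) = -159.5 + (-194.6) = -354.1
Net primary income = -41.2
Net secondary income = 6.5
Current account = -354.1 + (-41.2) + 6.5 = -388.8

-388.8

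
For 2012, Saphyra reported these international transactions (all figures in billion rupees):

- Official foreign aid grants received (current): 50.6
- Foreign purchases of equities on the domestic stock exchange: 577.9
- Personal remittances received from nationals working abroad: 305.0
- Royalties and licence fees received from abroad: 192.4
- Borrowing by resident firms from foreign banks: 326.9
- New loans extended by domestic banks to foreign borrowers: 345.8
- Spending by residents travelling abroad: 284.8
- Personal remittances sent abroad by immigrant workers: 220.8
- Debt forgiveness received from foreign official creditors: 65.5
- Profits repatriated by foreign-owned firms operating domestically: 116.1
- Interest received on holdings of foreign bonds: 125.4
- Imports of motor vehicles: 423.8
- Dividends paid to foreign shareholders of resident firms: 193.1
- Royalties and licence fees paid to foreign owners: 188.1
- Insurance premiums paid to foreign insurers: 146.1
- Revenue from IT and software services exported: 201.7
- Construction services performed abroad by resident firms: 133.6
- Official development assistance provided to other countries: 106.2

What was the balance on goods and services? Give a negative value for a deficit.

Goods: -423.8
Services: 133.6 - 146.1 - 188.1 + 192.4 + 201.7 - 284.8 = -91.3
Trade balance = -423.8 + (-91.3) = -515.1
(Excluded from the trade balance — secondary income: official foreign aid grants received (current) 50.6, personal remittances received from nationals working abroad 305.0, personal remittances sent abroad by immigrant workers 220.8, official development assistance provided to other countries 106.2; financial account: foreign purchases of equities on the domestic stock exchange 577.9, borrowing by resident firms from foreign banks 326.9, new loans extended by domestic banks to foreign borrowers 345.8; capital account: debt forgiveness received from foreign official creditors 65.5; primary income: profits repatriated by foreign-owned firms operating domestically 116.1, interest received on holdings of foreign bonds 125.4, dividends paid to foreign shareholders of resident firms 193.1.)

-515.1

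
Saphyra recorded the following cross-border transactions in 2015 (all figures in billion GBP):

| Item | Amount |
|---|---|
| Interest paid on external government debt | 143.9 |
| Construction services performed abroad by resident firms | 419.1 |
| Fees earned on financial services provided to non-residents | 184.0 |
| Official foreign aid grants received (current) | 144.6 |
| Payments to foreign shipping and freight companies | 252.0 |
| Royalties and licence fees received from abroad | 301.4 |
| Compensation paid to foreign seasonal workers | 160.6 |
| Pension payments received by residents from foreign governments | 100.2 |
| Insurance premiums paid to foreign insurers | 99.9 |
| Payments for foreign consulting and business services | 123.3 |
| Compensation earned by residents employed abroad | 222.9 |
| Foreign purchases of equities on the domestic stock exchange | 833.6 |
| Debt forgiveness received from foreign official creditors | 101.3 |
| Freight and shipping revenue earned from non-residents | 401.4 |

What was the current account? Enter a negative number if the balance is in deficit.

Services: 401.4 - 99.9 - 123.3 + 419.1 - 252.0 + 184.0 + 301.4 = 830.7
Primary income: 222.9 - 160.6 - 143.9 = -81.6
Secondary income: 100.2 + 144.6 = 244.8
Current account = 830.7 + (-81.6) + 244.8 = 993.9
(Excluded from the current account — financial account: foreign purchases of equities on the domestic stock exchange 833.6; capital account: debt forgiveness received from foreign official creditors 101.3.)

993.9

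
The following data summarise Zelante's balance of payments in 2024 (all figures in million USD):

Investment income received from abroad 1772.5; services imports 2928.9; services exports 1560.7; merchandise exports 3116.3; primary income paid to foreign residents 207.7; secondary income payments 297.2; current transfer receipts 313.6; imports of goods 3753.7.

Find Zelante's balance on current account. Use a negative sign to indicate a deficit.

Goods balance = 3116.3 - 3753.7 = -637.4
Services balance = 1560.7 - 2928.9 = -1368.2
Trade balance (goods + services) = -637.4 + (-1368.2) = -2005.6
Net primary income = 1772.5 - 207.7 = 1564.8
Net secondary income = 313.6 - 297.2 = 16.4
Current account = -2005.6 + 1564.8 + 16.4 = -424.4

-424.4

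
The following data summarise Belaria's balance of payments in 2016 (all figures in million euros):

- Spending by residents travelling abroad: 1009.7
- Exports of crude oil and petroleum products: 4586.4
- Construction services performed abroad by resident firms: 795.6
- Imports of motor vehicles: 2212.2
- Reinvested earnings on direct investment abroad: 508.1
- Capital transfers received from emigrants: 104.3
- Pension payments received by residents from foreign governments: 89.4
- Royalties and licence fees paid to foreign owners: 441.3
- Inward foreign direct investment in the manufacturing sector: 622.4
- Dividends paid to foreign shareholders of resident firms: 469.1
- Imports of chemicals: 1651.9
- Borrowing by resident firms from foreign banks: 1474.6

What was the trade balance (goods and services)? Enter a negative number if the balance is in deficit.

Goods: -1651.9 + 4586.4 - 2212.2 = 722.3
Services: -441.3 - 1009.7 + 795.6 = -655.4
Trade balance = 722.3 + (-655.4) = 66.9
(Excluded from the trade balance — primary income: reinvested earnings on direct investment abroad 508.1, dividends paid to foreign shareholders of resident firms 469.1; capital account: capital transfers received from emigrants 104.3; secondary income: pension payments received by residents from foreign governments 89.4; financial account: inward foreign direct investment in the manufacturing sector 622.4, borrowing by resident firms from foreign banks 1474.6.)

66.9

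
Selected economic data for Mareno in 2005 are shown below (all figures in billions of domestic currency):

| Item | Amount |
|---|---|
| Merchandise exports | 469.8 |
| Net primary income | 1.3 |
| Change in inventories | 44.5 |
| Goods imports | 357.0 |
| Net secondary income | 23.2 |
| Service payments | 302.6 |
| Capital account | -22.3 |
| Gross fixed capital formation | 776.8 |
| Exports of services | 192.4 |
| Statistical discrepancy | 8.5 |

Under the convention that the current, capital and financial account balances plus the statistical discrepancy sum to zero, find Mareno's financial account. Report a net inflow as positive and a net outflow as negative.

Goods balance = 469.8 - 357.0 = 112.8
Services balance = 192.4 - 302.6 = -110.2
Trade balance (goods + services) = 112.8 + (-110.2) = 2.6
Net primary income = 1.3
Net secondary income = 23.2
Current account = 2.6 + 1.3 + 23.2 = 27.1
Financial account = -(27.1 + (-22.3) + 8.5) = -13.3

-13.3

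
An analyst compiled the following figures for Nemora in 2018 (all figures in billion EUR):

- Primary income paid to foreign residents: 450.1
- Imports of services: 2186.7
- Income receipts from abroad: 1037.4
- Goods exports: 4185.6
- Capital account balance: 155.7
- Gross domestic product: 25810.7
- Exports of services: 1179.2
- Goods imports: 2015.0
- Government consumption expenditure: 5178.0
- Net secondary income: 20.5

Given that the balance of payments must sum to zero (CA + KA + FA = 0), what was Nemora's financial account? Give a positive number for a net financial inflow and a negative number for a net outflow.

Goods balance = 4185.6 - 2015.0 = 2170.6
Services balance = 1179.2 - 2186.7 = -1007.5
Trade balance (goods + services) = 2170.6 + (-1007.5) = 1163.1
Net primary income = 1037.4 - 450.1 = 587.3
Net secondary income = 20.5
Current account = 1163.1 + 587.3 + 20.5 = 1770.9
Financial account = -(1770.9 + 155.7) = -1926.6

-1926.6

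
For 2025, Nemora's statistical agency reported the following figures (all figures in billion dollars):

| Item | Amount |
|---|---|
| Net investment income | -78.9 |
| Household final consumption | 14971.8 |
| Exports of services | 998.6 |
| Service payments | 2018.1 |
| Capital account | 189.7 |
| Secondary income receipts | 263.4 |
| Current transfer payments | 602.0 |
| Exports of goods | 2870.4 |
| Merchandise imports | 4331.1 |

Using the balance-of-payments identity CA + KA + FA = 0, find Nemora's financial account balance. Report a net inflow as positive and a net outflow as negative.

Goods balance = 2870.4 - 4331.1 = -1460.7
Services balance = 998.6 - 2018.1 = -1019.5
Trade balance (goods + services) = -1460.7 + (-1019.5) = -2480.2
Net primary income = -78.9
Net secondary income = 263.4 - 602.0 = -338.6
Current account = -2480.2 + (-78.9) + (-338.6) = -2897.7
Financial account = -(-2897.7 + 189.7) = 2708.0

2708.0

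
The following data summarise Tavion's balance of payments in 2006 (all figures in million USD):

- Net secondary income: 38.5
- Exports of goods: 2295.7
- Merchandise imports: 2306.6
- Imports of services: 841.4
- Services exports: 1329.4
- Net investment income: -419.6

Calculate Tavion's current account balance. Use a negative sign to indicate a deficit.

Goods balance = 2295.7 - 2306.6 = -10.9
Services balance = 1329.4 - 841.4 = 488.0
Trade balance (goods + services) = -10.9 + 488.0 = 477.1
Net primary income = -419.6
Net secondary income = 38.5
Current account = 477.1 + (-419.6) + 38.5 = 96.0

96.0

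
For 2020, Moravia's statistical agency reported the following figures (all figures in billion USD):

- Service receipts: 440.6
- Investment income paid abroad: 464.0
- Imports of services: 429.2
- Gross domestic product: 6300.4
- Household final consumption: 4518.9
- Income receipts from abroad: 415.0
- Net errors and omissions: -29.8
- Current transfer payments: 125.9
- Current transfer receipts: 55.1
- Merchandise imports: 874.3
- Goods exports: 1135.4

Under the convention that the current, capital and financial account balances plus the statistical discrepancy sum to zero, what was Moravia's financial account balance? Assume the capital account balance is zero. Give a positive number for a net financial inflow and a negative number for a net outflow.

-122.9

Goods balance = 1135.4 - 874.3 = 261.1
Services balance = 440.6 - 429.2 = 11.4
Trade balance (goods + services) = 261.1 + 11.4 = 272.5
Net primary income = 415.0 - 464.0 = -49.0
Net secondary income = 55.1 - 125.9 = -70.8
Current account = 272.5 + (-49.0) + (-70.8) = 152.7
Financial account = -(152.7 + (-29.8)) = -122.9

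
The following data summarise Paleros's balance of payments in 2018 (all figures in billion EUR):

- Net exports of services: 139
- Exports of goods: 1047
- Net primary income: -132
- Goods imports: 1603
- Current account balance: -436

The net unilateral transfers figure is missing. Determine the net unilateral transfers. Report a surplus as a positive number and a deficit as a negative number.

113

Current account = goods balance + services balance + net primary income + net secondary income
Sum of the known components = -549
Net unilateral transfers = CA - (known components) = -436 - (-549) = 113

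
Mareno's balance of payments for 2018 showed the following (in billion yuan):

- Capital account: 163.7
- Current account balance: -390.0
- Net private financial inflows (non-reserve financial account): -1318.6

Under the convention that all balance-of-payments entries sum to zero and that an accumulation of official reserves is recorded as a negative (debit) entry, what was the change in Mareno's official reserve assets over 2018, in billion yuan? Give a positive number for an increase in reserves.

Official reserve transactions balance = -((-390.0) + 163.7 + (-1318.6)) = 1544.9
An accumulation of reserves is recorded as a debit (negative entry), so the change in the stock of reserves is the negative of that balance.
Change in official reserves = -(1544.9) = -1544.9

-1544.9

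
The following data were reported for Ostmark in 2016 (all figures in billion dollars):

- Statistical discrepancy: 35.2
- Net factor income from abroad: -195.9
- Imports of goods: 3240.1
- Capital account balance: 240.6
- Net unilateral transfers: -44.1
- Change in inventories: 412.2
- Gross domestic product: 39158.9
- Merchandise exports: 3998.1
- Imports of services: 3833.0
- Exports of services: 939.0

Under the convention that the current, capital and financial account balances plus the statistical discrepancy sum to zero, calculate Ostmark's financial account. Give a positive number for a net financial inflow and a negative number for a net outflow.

2100.2

Goods balance = 3998.1 - 3240.1 = 758.0
Services balance = 939.0 - 3833.0 = -2894.0
Trade balance (goods + services) = 758.0 + (-2894.0) = -2136.0
Net primary income = -195.9
Net secondary income = -44.1
Current account = -2136.0 + (-195.9) + (-44.1) = -2376.0
Financial account = -(-2376.0 + 240.6 + 35.2) = 2100.2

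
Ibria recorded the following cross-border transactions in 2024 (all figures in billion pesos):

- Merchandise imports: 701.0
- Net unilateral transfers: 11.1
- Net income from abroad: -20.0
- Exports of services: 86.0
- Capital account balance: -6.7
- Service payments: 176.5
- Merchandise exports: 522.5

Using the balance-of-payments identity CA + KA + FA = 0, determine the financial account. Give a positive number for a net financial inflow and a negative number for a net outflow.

Goods balance = 522.5 - 701.0 = -178.5
Services balance = 86.0 - 176.5 = -90.5
Trade balance (goods + services) = -178.5 + (-90.5) = -269.0
Net primary income = -20.0
Net secondary income = 11.1
Current account = -269.0 + (-20.0) + 11.1 = -277.9
Financial account = -(-277.9 + (-6.7)) = 284.6

284.6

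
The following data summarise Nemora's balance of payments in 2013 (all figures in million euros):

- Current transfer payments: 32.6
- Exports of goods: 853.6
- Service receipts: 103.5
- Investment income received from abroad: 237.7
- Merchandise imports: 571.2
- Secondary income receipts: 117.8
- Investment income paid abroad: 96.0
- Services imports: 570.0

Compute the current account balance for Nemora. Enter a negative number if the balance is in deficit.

Goods balance = 853.6 - 571.2 = 282.4
Services balance = 103.5 - 570.0 = -466.5
Trade balance (goods + services) = 282.4 + (-466.5) = -184.1
Net primary income = 237.7 - 96.0 = 141.7
Net secondary income = 117.8 - 32.6 = 85.2
Current account = -184.1 + 141.7 + 85.2 = 42.8

42.8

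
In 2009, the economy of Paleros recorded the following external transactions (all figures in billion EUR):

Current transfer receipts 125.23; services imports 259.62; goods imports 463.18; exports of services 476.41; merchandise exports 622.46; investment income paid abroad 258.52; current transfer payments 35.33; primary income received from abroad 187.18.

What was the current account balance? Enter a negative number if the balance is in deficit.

Goods balance = 622.46 - 463.18 = 159.28
Services balance = 476.41 - 259.62 = 216.79
Trade balance (goods + services) = 159.28 + 216.79 = 376.07
Net primary income = 187.18 - 258.52 = -71.34
Net secondary income = 125.23 - 35.33 = 89.90
Current account = 376.07 + (-71.34) + 89.90 = 394.63

394.63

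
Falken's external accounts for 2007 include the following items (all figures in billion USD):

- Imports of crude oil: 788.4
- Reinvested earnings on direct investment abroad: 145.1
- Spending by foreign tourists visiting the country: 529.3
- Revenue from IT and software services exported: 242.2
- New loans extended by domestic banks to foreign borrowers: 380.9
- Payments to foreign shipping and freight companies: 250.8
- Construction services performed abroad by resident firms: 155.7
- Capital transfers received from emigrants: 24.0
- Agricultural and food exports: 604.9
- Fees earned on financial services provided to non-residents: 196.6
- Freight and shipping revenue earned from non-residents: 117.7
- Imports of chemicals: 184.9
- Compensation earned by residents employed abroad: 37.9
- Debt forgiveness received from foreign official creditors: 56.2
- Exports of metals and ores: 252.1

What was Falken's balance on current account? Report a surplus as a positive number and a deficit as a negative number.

Goods: 604.9 - 184.9 + 252.1 - 788.4 = -116.3
Services: 529.3 + 242.2 + 117.7 + 155.7 - 250.8 + 196.6 = 990.7
Primary income: 145.1 + 37.9 = 183.0
Current account = (-116.3) + 990.7 + 183.0 = 1057.4
(Excluded from the current account — financial account: new loans extended by domestic banks to foreign borrowers 380.9; capital account: capital transfers received from emigrants 24.0, debt forgiveness received from foreign official creditors 56.2.)

1057.4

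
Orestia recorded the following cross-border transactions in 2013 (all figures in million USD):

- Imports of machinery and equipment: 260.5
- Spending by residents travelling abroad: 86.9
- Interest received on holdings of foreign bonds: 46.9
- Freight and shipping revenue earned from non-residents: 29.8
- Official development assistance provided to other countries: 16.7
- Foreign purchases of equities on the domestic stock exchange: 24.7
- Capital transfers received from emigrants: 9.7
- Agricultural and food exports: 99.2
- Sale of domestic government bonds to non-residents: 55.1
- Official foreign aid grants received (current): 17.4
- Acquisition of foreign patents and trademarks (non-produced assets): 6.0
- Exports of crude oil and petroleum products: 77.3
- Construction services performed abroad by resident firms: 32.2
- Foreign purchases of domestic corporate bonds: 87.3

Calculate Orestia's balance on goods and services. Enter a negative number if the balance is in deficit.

-108.9

Goods: 99.2 - 260.5 + 77.3 = -84.0
Services: 32.2 - 86.9 + 29.8 = -24.9
Trade balance = -84.0 + (-24.9) = -108.9
(Excluded from the trade balance — primary income: interest received on holdings of foreign bonds 46.9; secondary income: official development assistance provided to other countries 16.7, official foreign aid grants received (current) 17.4; financial account: foreign purchases of equities on the domestic stock exchange 24.7, sale of domestic government bonds to non-residents 55.1, foreign purchases of domestic corporate bonds 87.3; capital account: capital transfers received from emigrants 9.7, acquisition of foreign patents and trademarks (non-produced assets) 6.0.)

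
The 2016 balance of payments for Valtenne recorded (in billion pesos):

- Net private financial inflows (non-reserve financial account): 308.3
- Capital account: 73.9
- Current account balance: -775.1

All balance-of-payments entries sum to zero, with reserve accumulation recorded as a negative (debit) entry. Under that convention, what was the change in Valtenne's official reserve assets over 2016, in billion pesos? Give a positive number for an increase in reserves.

Official reserve transactions balance = -((-775.1) + 73.9 + 308.3) = 392.9
An accumulation of reserves is recorded as a debit (negative entry), so the change in the stock of reserves is the negative of that balance.
Change in official reserves = -(392.9) = -392.9

-392.9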